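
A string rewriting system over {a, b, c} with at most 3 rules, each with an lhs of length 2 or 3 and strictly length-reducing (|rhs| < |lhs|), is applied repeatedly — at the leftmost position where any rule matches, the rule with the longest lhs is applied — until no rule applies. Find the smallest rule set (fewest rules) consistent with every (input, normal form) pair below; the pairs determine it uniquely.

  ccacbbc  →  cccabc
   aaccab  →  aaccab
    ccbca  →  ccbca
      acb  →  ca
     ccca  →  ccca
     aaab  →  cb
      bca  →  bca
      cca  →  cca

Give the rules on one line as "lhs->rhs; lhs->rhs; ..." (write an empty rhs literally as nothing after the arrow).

aaa->c; acb->ca

  | ccacbbc => cccabc
  | aaccab
  | ccbca
  | acb => ca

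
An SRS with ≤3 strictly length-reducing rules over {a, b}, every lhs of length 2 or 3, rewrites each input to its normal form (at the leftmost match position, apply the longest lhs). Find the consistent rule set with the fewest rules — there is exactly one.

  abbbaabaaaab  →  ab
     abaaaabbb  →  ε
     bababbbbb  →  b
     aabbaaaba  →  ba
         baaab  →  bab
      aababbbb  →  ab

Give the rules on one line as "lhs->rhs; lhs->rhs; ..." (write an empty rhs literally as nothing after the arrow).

  | abbbaabaaaab => aabaabaaaab => baabaaaab => bbaaaab => aaaaab => aaab => ab
  | abaaaabbb => baaaabbb => baabbb => bbbb => abb => aa => ε
  | bababbbbb => bbabbbbb => aabbbbb => bbbbb => abbb => aab => b
  | aabbaaaba => bbaaaba => aaaaba => aaba => ba

aa->; aba->ba; bb->a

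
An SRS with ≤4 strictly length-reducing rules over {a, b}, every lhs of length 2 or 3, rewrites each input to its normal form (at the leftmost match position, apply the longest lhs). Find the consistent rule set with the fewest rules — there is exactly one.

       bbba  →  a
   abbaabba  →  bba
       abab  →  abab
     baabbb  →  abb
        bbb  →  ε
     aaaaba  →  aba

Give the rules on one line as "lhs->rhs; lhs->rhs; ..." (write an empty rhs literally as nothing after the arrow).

aaa->; aab->a; baa->aa; bbb->

  | bbba => a
  | abbaabba => abaabba => aaabba => bba
  | abab
  | baabbb => aabbb => abb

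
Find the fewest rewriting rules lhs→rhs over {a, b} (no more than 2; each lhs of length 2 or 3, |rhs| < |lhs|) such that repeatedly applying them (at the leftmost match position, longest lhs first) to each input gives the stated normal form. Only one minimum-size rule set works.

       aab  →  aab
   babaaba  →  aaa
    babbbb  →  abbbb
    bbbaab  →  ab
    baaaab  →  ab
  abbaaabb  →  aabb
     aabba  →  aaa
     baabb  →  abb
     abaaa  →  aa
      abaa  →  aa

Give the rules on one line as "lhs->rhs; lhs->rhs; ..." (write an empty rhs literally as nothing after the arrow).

ba->a; baa->ba

  | aab
  | babaaba => abaaba => ababa => aaba => aaa
  | babbbb => abbbb
  | bbbaab => bbbab => bbab => bab => ab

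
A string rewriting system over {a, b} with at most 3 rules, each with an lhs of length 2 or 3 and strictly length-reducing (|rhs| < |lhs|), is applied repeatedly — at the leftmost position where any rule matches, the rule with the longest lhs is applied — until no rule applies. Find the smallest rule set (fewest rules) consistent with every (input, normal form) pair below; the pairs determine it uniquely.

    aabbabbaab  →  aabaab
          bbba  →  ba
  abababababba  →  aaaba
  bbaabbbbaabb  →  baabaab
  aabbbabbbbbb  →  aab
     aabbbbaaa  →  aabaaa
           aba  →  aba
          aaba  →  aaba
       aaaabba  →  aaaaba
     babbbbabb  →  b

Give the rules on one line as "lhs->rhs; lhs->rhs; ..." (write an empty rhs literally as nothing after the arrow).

bab->; bb->b

  | aabbabbaab => aababbaab => aabaab
  | bbba => bba => ba
  | abababababba => aabababba => aaabba => aaaba
  | bbaabbbbaabb => baabbbbaabb => baabbbaabb => baabbaabb => baabaabb => baabaab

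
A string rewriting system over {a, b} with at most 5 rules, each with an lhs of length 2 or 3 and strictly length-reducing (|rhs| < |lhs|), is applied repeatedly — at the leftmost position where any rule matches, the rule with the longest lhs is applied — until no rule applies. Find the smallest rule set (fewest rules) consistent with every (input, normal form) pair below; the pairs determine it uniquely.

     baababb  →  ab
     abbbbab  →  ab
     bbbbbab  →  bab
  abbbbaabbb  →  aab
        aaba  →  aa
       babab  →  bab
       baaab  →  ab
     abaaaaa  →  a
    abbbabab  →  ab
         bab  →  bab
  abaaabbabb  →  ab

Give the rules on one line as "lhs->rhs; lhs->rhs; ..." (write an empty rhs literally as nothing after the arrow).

  | baababb => abbabb => ababb => abb => ab
  | abbbbab => abbbab => abbab => abab => ab
  | bbbbbab => bbbbab => bbbab => bbab => bab
  | abbbbaabbb => abbbaabbb => abbaabbb => abaabbb => aabbb => aabb => aab

aaa->a; aba->a; baa->ab; bb->b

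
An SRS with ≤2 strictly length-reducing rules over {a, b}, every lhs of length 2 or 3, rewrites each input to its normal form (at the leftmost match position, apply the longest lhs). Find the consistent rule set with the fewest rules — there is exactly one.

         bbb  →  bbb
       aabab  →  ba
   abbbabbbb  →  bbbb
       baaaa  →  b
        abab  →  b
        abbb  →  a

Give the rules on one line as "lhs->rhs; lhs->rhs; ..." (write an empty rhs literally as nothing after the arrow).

  | bbb
  | aabab => bab => ba
  | abbbabbbb => abbabbbb => ababbbb => aabbbb => bbbb
  | baaaa => baa => b

aa->; ab->a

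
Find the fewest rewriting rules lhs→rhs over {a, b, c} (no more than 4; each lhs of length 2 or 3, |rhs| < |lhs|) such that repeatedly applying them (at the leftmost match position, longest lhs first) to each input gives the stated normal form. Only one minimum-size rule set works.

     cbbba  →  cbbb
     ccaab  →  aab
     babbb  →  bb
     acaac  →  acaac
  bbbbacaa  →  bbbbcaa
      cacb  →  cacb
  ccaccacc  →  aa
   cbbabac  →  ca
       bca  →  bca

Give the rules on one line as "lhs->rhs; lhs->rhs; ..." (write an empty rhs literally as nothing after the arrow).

  | cbbba => cbbb
  | ccaab => aab
  | babbb => bb
  | acaac

ba->b; bab->; cbc->ca; cc->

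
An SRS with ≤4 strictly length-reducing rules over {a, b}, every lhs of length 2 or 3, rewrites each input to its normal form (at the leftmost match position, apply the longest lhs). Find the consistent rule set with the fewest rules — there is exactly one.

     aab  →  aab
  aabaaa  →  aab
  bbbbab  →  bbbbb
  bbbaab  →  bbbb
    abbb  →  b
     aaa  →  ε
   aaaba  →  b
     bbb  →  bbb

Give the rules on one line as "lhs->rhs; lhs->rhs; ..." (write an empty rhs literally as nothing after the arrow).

  | aab
  | aabaaa => aabaa => aaba => aab
  | bbbbab => bbbbb
  | bbbaab => bbbab => bbbb

aaa->; abb->; ba->b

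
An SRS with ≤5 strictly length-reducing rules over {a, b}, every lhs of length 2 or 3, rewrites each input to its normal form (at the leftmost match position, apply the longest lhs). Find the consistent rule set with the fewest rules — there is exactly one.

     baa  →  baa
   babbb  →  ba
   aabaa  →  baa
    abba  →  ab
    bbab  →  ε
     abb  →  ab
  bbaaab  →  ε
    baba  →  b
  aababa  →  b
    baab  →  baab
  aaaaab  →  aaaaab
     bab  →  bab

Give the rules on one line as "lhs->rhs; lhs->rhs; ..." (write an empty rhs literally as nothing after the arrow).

aba->ba; bb->b; bba->bb; bbb->

  | baa
  | babbb => ba
  | aabaa => abaa => baa
  | abba => abb => ab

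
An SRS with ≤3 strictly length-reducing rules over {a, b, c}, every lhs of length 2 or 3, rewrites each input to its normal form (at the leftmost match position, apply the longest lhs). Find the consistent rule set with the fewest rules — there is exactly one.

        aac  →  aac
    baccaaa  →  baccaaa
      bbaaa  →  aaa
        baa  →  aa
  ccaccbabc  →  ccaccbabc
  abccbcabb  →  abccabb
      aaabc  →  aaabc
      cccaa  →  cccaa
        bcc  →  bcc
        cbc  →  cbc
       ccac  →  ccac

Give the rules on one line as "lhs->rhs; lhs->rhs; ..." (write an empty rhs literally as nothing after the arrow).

  | aac
  | baccaaa
  | bbaaa => baaa => aaa
  | baa => aa

baa->aa; bca->a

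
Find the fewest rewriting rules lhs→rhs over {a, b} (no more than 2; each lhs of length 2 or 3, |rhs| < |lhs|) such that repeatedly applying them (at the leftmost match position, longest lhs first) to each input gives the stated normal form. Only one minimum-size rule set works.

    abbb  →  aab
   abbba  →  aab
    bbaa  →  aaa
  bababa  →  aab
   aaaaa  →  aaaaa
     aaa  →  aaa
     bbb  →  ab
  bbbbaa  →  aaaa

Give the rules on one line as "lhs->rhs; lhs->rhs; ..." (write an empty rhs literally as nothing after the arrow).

  | abbb => aab
  | abbba => aaba => aab
  | bbaa => aaa
  | bababa => bbaba => aaba => aab

ba->b; bb->a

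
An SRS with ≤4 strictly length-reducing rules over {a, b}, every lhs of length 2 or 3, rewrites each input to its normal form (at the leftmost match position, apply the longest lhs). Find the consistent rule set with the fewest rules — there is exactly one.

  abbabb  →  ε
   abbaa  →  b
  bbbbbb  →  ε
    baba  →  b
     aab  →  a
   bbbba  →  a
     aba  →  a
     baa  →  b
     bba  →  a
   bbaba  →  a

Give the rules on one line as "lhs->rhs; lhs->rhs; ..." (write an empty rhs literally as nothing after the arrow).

ab->; ba->b; bab->b; bb->

  | abbabb => babb => bb => ε
  | abbaa => baa => ba => b
  | bbbbbb => bbbb => bb => ε
  | baba => ba => b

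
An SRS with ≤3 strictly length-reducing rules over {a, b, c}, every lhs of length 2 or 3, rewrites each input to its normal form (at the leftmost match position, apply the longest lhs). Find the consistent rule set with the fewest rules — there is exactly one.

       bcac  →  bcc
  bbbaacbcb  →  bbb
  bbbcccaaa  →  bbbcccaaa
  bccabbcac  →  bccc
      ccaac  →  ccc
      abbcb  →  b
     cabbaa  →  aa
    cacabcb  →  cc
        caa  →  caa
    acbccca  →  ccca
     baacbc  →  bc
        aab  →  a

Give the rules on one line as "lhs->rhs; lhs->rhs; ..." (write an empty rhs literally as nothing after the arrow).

ab->; ac->c; cb->

  | bcac => bcc
  | bbbaacbcb => bbbacbcb => bbbcbcb => bbbcb => bbb
  | bbbcccaaa
  | bccabbcac => bccbcac => bccac => bccc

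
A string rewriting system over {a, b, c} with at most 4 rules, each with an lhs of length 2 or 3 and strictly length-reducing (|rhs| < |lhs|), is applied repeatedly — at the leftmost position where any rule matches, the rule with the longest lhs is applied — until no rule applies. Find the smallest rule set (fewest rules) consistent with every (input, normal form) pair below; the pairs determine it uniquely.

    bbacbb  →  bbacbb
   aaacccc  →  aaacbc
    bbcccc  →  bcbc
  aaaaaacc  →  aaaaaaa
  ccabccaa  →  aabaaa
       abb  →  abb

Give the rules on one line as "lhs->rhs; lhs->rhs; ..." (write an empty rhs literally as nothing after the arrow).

  | bbacbb
  | aaacccc => aaacbc
  | bbcccc => bcccc => bcbc
  | aaaaaacc => aaaaaaa

bbc->bc; cc->a; ccc->cb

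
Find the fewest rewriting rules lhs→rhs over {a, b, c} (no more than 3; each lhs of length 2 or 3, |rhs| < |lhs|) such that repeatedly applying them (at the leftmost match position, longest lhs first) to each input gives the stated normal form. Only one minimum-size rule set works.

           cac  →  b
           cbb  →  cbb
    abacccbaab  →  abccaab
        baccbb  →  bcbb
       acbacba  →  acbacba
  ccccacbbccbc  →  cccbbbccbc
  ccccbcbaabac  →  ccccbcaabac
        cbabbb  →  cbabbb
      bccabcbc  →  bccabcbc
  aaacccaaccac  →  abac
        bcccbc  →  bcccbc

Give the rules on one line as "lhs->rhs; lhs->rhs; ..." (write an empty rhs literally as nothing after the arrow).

acc->c; baa->aa; cac->b

  | cac => b
  | cbb
  | abacccbaab => abccbaab => abccaab
  | baccbb => bcbb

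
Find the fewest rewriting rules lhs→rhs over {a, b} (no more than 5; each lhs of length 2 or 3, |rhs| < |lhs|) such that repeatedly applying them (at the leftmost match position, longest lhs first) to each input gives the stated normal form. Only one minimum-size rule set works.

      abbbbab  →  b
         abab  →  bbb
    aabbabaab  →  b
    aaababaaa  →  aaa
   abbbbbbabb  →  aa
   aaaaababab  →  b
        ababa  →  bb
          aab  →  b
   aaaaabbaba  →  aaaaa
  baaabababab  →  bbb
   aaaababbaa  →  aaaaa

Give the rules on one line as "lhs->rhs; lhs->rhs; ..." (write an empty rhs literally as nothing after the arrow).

  | abbbbab => abbab => aab => ab => b
  | abab => bbb
  | aabbabaab => aaabaab => aabbab => aaab => aab => ab => b
  | aaababaaa => aabbbaaa => aabaaa => abbaa => aaa

ab->b; aba->bb; abb->a; ba->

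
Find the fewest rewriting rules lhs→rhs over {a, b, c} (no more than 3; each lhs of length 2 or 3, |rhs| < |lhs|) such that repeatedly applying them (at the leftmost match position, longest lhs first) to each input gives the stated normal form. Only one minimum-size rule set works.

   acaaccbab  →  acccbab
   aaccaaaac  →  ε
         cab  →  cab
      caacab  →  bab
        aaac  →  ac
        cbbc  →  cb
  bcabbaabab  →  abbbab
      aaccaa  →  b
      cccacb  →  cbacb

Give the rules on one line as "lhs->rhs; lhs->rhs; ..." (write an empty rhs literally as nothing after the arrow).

  | acaaccbab => acccbab
  | aaccaaaac => ccaaaac => baaaac => baac => bc => ε
  | cab
  | caacab => ccab => bab

aa->; bc->; cca->ba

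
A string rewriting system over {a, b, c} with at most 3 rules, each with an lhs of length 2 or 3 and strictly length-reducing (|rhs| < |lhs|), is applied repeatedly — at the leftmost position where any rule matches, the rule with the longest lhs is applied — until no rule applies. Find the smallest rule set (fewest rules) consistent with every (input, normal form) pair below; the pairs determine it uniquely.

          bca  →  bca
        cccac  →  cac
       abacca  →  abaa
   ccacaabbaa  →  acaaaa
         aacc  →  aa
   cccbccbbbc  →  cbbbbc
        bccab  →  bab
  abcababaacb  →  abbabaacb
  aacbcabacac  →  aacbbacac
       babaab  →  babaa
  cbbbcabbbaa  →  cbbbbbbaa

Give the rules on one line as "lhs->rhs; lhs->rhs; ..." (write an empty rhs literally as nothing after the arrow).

  | bca
  | cccac => cac
  | abacca => abaa
  | ccacaabbaa => acaabbaa => acaabaa => acaaaa

aab->aa; cab->b; cc->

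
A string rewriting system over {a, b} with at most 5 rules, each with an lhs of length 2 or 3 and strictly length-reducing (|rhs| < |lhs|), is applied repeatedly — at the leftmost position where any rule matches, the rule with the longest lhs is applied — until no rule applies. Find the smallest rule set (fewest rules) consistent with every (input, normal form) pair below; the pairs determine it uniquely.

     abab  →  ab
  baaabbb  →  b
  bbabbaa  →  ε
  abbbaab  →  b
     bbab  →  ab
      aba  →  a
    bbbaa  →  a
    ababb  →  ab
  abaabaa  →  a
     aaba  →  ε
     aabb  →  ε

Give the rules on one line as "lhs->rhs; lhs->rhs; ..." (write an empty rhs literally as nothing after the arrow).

aa->; abb->ab; ba->; bb->

  | abab => ab
  | baaabbb => aabbb => bbb => b
  | bbabbaa => abbaa => abaa => aa => ε
  | abbbaab => abbaab => abaab => aab => b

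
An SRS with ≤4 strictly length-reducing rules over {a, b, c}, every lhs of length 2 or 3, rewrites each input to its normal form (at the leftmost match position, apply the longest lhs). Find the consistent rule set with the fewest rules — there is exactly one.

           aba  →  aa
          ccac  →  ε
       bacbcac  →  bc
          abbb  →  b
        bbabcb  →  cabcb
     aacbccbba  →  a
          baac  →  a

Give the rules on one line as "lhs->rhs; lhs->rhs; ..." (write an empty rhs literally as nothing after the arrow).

ac->; ba->a; bb->c; cc->

  | aba => aa
  | ccac => ac => ε
  | bacbcac => acbcac => bcac => bc
  | abbb => acb => b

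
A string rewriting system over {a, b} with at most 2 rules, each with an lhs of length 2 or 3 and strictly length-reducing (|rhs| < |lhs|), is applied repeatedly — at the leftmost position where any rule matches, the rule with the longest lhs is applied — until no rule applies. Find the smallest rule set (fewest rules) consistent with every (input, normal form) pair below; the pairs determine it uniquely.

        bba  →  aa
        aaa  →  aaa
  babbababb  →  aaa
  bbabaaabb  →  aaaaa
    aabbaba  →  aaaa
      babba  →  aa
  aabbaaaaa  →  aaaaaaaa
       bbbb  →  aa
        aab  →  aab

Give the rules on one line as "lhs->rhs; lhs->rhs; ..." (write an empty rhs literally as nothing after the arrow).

  | bba => aa
  | aaa
  | babbababb => bbababb => aababb => aabb => aaa
  | bbabaaabb => aabaaabb => aaaabb => aaaaa

ba->; bb->a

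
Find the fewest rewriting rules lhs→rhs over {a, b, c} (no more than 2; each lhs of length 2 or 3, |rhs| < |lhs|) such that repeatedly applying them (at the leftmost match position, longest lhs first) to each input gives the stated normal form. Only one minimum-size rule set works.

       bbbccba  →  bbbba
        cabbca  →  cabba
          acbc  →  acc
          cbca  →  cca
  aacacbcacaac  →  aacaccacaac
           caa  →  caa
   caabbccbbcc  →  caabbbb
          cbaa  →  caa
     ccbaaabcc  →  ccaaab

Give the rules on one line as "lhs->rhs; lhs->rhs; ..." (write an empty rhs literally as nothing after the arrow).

bc->b; cb->c

  | bbbccba => bbbcba => bbbba
  | cabbca => cabba
  | acbc => acc
  | cbca => cca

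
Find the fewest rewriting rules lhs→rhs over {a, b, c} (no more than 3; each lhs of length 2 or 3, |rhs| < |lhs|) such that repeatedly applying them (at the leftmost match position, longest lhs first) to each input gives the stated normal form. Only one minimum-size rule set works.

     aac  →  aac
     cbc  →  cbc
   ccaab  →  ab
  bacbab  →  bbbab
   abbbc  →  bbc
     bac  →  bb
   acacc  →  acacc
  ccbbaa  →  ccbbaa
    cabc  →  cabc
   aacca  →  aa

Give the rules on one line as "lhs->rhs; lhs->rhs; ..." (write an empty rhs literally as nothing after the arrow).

abb->b; bac->bb; cca->

  | aac
  | cbc
  | ccaab => ab
  | bacbab => bbbab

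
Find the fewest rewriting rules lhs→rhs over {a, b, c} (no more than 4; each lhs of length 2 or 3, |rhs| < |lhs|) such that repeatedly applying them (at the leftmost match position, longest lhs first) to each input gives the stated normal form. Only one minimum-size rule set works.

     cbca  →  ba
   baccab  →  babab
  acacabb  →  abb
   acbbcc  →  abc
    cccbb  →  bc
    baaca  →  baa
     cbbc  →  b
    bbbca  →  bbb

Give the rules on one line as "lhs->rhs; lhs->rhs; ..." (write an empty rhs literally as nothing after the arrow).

ca->; cb->c; cc->b

  | cbca => cca => ba
  | baccab => babab
  | acacabb => acabb => abb
  | acbbcc => acbcc => accc => abc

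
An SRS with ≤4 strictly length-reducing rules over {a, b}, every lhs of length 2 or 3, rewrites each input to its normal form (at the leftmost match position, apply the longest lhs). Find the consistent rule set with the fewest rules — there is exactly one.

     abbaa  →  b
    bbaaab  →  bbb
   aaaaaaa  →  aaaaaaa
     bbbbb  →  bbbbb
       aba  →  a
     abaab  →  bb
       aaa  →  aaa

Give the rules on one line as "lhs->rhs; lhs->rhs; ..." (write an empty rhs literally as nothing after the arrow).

  | abbaa => baa => ba => b
  | bbaaab => bbaab => bbab => bbb
  | aaaaaaa
  | bbbbb

aab->bb; ab->; ba->b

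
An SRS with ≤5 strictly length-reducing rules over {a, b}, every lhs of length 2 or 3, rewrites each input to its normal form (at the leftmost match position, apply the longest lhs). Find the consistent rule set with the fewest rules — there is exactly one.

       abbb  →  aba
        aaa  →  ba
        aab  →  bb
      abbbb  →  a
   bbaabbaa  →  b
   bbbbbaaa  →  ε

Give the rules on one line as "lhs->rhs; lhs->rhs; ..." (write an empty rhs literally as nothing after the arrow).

  | abbb => aba
  | aaa => ba
  | aab => bb
  | abbbb => abab => a

aa->b; bab->; bba->; bbb->ba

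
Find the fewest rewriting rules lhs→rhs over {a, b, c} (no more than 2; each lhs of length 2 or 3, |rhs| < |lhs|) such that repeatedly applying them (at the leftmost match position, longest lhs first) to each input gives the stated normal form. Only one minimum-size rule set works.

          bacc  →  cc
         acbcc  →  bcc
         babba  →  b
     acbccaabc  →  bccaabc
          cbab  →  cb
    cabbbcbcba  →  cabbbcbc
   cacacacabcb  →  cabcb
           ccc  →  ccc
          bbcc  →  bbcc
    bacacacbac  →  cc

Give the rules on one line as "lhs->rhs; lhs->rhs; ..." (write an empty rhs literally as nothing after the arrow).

  | bacc => cc
  | acbcc => bcc
  | babba => bba => b
  | acbccaabc => bccaabc

ac->; ba->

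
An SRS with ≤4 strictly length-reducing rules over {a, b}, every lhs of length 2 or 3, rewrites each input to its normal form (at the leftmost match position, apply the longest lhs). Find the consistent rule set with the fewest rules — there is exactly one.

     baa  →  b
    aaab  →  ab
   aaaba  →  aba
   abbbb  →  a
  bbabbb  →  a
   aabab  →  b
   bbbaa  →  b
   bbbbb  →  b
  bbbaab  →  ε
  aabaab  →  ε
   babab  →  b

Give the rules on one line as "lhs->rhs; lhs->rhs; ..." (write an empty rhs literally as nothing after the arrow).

  | baa => b
  | aaab => ab
  | aaaba => aba
  | abbbb => abb => a

aa->; bab->b; bb->; bba->ab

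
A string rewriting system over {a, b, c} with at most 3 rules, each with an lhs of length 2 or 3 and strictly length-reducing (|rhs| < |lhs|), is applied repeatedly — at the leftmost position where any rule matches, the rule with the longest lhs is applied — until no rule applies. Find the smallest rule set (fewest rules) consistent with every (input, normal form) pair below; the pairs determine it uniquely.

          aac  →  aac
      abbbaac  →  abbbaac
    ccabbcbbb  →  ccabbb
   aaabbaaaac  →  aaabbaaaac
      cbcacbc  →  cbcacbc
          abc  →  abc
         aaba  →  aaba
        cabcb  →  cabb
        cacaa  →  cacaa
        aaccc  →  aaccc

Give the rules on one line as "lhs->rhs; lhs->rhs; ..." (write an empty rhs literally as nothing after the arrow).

bbc->; bcb->bb

  | aac
  | abbbaac
  | ccabbcbbb => ccabbb
  | aaabbaaaac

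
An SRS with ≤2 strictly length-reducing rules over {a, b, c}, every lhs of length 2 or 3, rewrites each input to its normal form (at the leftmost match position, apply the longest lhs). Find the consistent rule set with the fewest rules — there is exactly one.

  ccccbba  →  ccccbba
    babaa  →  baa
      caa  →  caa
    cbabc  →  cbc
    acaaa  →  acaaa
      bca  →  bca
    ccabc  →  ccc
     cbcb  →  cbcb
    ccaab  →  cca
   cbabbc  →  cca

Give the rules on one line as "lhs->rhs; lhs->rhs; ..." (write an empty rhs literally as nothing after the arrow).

  | ccccbba
  | babaa => baa
  | caa
  | cbabc => cbc

ab->; bbc->ca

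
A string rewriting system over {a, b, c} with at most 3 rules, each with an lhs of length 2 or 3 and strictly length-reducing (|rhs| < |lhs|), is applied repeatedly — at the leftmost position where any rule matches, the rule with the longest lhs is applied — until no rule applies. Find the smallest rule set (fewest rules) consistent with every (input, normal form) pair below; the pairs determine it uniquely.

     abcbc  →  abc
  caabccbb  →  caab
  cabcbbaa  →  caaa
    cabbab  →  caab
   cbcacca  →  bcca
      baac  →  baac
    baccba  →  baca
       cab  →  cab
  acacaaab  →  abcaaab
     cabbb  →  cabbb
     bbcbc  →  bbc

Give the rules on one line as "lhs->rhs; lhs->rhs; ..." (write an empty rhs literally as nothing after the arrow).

  | abcbc => abc
  | caabccbb => caabcb => caab
  | cabcbbaa => cabbaa => caaa
  | cabbab => caab

bba->a; cac->bc; cb->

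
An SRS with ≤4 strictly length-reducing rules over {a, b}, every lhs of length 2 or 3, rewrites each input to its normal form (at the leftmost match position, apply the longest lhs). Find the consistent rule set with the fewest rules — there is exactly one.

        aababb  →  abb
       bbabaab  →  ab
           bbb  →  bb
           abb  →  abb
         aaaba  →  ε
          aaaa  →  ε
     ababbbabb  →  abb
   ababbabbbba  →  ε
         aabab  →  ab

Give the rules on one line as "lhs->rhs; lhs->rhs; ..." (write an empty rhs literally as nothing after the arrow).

aa->; ba->a; bbb->bb

  | aababb => babb => abb
  | bbabaab => babaab => abaab => aaab => ab
  | bbb => bb
  | abb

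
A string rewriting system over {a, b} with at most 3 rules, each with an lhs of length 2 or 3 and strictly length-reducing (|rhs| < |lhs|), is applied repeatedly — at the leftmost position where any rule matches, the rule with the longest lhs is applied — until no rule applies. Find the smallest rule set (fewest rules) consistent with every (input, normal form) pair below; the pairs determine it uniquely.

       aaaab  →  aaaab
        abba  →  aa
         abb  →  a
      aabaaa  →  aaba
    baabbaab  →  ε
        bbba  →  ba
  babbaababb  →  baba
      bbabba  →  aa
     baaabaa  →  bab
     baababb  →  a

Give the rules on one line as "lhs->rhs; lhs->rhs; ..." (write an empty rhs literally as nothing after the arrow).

  | aaaab
  | abba => aa
  | abb => a
  | aabaaa => aaba

baa->b; bb->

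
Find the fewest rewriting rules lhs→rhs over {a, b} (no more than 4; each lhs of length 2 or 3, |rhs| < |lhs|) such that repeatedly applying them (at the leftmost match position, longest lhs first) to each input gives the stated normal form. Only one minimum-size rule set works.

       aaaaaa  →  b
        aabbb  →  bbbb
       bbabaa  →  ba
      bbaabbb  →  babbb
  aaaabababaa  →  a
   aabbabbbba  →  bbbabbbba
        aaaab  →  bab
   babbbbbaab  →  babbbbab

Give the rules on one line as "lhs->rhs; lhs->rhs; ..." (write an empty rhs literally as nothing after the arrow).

  | aaaaaa => baaa => aa => b
  | aabbb => bbbb
  | bbabaa => bbaa => ba
  | bbaabbb => babbb

aa->b; aaa->b; baa->a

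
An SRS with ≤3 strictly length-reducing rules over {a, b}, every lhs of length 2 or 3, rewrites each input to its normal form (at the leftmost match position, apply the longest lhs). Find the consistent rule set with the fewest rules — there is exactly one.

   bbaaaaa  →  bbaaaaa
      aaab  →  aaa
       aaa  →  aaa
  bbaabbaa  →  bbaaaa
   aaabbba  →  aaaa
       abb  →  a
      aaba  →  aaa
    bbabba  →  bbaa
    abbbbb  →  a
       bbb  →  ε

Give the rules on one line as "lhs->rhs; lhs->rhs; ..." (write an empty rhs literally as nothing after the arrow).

  | bbaaaaa
  | aaab => aaa
  | aaa
  | bbaabbaa => bbaabaa => bbaaaa

ab->a; bbb->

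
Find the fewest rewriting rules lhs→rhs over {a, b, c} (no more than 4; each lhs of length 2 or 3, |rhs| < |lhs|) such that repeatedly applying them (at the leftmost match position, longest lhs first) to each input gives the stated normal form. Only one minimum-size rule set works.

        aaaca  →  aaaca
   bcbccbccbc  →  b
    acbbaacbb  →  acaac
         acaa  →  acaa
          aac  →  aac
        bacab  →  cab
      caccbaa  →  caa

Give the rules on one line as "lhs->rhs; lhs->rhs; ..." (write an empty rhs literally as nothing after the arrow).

  | aaaca
  | bcbccbccbc => bcccbccbc => bcbccbc => bcccbc => bcbc => bcc => b
  | acbbaacbb => acbaacbb => acaacbb => acaacb => acaac
  | acaa

ba->; cb->c; cc->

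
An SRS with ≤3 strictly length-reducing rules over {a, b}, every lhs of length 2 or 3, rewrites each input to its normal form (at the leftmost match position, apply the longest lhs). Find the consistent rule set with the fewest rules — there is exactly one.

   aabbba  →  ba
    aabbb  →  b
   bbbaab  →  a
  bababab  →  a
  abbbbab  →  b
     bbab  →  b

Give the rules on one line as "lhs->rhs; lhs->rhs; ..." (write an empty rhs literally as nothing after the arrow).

ab->b; bb->a

  | aabbba => abbba => bbba => aba => ba
  | aabbb => abbb => bbb => ab => b
  | bbbaab => abaab => baab => bab => bb => a
  | bababab => bbabab => aabab => abab => bab => bb => a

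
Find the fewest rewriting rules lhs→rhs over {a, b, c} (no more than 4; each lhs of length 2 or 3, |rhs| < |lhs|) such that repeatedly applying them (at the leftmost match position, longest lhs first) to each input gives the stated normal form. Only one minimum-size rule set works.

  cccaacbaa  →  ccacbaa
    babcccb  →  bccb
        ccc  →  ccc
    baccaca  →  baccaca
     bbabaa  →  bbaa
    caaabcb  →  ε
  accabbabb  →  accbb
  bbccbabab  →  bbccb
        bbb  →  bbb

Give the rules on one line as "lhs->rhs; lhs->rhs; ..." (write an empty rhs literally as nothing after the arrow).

  | cccaacbaa => ccacbaa
  | babcccb => bccb
  | ccc
  | baccaca

ab->; abc->; caa->a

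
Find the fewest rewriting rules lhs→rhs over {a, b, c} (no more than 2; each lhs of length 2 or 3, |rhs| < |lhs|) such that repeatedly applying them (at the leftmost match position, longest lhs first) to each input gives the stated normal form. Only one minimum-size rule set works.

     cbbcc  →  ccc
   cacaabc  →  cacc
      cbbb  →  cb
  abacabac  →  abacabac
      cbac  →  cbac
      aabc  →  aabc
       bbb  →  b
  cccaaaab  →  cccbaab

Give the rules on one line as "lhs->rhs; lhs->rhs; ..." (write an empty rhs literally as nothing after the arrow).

  | cbbcc => ccc
  | cacaabc => cacbbc => cacc
  | cbbb => cb
  | abacabac

bb->; caa->cb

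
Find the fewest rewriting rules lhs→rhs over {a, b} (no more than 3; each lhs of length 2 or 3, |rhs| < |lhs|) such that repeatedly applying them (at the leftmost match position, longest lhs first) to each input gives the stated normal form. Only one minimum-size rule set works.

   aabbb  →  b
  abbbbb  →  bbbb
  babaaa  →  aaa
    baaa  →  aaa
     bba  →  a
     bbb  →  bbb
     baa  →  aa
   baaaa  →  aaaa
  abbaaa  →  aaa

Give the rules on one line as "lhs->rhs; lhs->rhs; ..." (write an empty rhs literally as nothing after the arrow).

  | aabbb => abb => b
  | abbbbb => bbbb
  | babaaa => abaaa => aaa
  | baaa => aaa

ab->; ba->a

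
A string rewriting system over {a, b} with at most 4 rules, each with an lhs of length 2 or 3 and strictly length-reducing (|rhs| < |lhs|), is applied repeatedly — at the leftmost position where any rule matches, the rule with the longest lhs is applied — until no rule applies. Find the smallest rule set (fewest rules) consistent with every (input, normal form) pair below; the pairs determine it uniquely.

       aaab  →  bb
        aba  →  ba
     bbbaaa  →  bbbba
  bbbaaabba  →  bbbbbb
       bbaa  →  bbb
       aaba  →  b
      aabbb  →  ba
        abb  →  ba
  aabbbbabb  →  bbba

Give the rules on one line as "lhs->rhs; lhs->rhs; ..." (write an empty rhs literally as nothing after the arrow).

  | aaab => bab => bb
  | aba => ba
  | bbbaaa => bbbba
  | bbbaaabba => bbbbabba => bbbbbaa => bbbbbb

aa->b; aab->a; ab->b; abb->ba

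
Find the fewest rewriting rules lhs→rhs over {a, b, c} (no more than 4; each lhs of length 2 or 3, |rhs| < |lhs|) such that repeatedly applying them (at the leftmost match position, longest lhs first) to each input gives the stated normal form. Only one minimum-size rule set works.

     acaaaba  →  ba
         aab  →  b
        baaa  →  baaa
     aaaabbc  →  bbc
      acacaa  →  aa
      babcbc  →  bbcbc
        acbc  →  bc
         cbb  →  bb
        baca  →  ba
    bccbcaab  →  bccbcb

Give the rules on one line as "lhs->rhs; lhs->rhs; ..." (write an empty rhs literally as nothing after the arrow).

  | acaaaba => aaaba => aaba => aba => ba
  | aab => ab => b
  | baaa
  | aaaabbc => aaabbc => aabbc => abbc => bbc

ab->b; ac->; cbb->bb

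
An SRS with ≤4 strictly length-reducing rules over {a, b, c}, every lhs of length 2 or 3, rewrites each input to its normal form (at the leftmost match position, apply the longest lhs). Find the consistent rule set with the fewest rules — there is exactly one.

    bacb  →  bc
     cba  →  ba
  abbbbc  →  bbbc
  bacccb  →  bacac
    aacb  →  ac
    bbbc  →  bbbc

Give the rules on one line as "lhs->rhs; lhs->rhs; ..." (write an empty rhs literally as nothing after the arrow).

  | bacb => bab => bc
  | cba => ba
  | abbbbc => cbbbc => bbbc
  | bacccb => bacac

ab->c; cb->b; ccb->ac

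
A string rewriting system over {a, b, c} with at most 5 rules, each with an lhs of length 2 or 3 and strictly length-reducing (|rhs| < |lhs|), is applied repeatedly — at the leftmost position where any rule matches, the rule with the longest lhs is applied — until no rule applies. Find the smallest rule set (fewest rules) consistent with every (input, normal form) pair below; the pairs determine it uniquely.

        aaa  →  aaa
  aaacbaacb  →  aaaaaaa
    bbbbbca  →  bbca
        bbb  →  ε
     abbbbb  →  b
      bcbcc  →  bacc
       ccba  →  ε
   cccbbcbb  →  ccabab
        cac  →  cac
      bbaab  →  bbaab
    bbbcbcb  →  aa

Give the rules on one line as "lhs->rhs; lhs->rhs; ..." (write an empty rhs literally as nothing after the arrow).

abb->b; bbb->; caa->; cb->a

  | aaa
  | aaacbaacb => aaaaaacb => aaaaaaa
  | bbbbbca => bbca
  | bbb => ε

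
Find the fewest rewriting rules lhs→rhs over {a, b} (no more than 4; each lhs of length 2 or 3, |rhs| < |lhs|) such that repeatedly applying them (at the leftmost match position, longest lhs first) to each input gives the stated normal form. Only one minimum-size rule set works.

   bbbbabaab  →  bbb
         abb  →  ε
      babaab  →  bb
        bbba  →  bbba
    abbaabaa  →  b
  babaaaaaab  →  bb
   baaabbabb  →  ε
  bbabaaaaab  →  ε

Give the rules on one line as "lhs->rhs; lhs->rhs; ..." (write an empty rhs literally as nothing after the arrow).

aa->b; abb->; baa->; bab->

  | bbbbabaab => bbbaab => bbb
  | abb => ε
  | babaab => aab => bb
  | bbba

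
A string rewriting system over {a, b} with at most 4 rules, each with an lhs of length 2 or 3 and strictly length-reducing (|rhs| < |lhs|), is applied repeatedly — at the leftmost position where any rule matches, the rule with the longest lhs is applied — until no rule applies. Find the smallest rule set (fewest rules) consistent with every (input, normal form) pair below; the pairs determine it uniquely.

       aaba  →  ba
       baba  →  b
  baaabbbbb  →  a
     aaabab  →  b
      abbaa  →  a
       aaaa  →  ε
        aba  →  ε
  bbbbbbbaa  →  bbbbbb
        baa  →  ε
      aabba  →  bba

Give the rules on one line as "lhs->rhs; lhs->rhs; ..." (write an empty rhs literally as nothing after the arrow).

  | aaba => ba
  | baba => b
  | baaabbbbb => abbbbb => abbbb => abbb => abb => ab => a
  | aaabab => abab => b

aa->; ab->a; aba->; baa->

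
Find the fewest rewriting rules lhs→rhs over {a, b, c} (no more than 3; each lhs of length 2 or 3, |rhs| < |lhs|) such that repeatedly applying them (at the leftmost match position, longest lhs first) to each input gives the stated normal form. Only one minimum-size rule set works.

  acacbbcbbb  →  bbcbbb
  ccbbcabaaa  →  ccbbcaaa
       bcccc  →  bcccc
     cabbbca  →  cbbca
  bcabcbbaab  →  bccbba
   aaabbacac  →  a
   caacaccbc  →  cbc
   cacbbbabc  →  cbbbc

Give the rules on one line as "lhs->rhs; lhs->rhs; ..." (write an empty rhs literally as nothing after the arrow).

ab->; ac->

  | acacbbcbbb => acbbcbbb => bbcbbb
  | ccbbcabaaa => ccbbcaaa
  | bcccc
  | cabbbca => cbbca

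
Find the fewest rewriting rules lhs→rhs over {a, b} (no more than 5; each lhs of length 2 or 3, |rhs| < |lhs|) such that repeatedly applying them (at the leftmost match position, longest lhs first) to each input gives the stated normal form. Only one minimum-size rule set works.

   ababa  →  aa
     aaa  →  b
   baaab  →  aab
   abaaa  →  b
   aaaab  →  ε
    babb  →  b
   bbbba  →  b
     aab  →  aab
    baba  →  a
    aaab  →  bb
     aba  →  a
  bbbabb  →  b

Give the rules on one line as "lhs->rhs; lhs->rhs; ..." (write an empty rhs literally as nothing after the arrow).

  | ababa => aa
  | aaa => b
  | baaab => aab
  | abaaa => aaa => b

aaa->b; ba->; bab->; bbb->b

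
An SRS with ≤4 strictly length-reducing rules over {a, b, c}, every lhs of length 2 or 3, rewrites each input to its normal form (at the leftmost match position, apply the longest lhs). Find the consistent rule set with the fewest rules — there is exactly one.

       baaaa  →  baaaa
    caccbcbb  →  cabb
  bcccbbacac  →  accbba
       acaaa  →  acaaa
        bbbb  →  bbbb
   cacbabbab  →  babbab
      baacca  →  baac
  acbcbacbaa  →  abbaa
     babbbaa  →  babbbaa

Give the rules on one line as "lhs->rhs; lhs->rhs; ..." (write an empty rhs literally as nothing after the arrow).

  | baaaa
  | caccbcbb => cbcbb => cabb
  | bcccbbacac => accbbacac => accbba
  | acaaa

acb->b; bc->a; cac->; cca->c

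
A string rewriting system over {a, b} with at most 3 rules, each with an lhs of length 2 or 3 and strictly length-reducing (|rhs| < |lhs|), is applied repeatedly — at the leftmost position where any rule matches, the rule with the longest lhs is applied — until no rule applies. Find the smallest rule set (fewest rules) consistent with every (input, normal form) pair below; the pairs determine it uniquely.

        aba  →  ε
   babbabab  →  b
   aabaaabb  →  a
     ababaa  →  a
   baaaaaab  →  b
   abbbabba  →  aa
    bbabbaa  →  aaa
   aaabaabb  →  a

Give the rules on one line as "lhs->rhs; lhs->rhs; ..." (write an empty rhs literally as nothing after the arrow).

  | aba => ba => ε
  | babbabab => bbabab => aabab => abab => bab => b
  | aabaaabb => abaaabb => baaabb => aabb => abb => bb => a
  | ababaa => babaa => baa => a

ab->b; ba->; bb->a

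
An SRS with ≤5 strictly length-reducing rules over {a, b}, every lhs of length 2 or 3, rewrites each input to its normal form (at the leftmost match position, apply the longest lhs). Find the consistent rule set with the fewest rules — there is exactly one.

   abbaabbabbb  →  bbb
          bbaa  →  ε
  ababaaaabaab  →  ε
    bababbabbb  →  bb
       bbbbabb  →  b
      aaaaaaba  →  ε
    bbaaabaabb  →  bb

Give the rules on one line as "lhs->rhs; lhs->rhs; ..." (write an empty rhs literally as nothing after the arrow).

aa->; ab->; ba->; bba->a

  | abbaabbabbb => baabbabbb => abbabbb => babbb => bbb
  | bbaa => aa => ε
  | ababaaaabaab => abaaaabaab => aaaabaab => aabaab => baab => ab => ε
  | bababbabbb => babbabbb => bbabbb => abbb => bb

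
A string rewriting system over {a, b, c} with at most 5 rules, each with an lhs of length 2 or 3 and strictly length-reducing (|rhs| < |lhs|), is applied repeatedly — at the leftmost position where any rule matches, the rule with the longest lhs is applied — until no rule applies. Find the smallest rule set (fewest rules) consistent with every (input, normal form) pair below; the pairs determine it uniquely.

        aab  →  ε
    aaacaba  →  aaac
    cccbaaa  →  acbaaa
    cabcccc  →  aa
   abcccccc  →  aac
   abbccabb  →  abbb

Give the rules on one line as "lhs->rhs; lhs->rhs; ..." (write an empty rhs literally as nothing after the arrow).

aab->; aba->; abc->; cc->a

  | aab => ε
  | aaacaba => aaac
  | cccbaaa => acbaaa
  | cabcccc => cccc => acc => aa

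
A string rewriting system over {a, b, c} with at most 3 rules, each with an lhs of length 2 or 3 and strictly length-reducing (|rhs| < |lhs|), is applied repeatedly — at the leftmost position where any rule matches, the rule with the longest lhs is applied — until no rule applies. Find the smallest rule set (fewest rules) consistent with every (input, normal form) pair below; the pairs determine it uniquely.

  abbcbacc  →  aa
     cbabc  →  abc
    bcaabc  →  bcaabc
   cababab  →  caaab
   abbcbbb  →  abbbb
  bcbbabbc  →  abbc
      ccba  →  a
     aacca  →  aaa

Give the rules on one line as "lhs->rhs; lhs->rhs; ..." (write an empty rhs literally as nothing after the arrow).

ba->a; cb->; cc->

  | abbcbacc => abbacc => abacc => aacc => aa
  | cbabc => abc
  | bcaabc
  | cababab => caabab => caaab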